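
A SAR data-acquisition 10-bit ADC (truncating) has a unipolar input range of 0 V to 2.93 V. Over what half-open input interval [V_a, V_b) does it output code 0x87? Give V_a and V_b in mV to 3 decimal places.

LSB = 2.93/2^10 = 2.861 mV.
Code 0x87 = 135 decimal.
V_a = V_low + 135·LSB = 0.386279 V; V_b = V_low + 136·LSB = 0.389141 V.

[386.279 mV, 389.141 mV)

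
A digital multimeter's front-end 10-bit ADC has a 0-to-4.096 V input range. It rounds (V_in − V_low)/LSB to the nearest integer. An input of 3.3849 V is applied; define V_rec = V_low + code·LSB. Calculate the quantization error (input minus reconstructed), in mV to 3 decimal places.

Step size: 4.096 V ÷ 2^10 = 4.000 mV.
Scaled input = 846.2250 LSBs, so code = 846.
Reconstructed: 3.384 V.
V_in − V_rec = 0.0009 V = 0.900 mV.

0.900 mV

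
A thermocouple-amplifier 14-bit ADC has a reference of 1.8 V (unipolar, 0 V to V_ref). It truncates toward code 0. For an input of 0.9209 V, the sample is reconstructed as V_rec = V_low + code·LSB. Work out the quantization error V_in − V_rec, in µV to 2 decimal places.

25.98 µV

LSB = 1.8/2^14 = 109.86 µV.
Scaled input = 8382.2364 LSBs, so code = 8382.
Code 8382 maps back to 0 + 8382×0.000109863 V = 0.92087402 V.
Difference: 2.59766e-05 V → 25.98 µV.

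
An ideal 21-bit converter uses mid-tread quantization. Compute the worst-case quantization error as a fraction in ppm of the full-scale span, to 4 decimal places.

Rounding → worst-case error = ½ LSB = V_FS/2^22, so 1e+06/4194304 = 0.238419 ppm of full scale.

0.2384 ppm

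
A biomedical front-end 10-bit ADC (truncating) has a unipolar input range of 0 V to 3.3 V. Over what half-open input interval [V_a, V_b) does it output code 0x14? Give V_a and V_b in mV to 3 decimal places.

[64.453 mV, 67.676 mV)

LSB = 3.3/2^10 = 3.223 mV.
Code 0x14 = 20 decimal.
V_a = V_low + 20·LSB = 0.0644531 V; V_b = V_low + 21·LSB = 0.0676758 V.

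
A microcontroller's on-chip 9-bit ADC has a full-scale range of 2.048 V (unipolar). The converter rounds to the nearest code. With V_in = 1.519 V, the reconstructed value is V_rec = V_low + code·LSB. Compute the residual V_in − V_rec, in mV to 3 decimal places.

Step size: 2.048 V ÷ 2^9 = 4.000 mV.
(1.519 − 0)/0.004 = 379.7500; round gives code 380.
Reconstructed: 1.52 V.
V_in − V_rec = -0.001 V = -1.000 mV.

-1.000 mV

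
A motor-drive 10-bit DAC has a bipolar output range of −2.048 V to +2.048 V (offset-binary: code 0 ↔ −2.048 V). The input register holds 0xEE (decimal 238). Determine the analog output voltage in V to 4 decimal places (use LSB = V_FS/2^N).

LSB = 4.096 V / 2^10 = 4.000 mV.
Code 0xEE = 238 decimal.
V_out = (−2.048) + 238 × 0.004 V = -1.096 V.

-1.0960 V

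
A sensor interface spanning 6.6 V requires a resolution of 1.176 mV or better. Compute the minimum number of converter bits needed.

Number of steps required ≥ 6.6 V / 1.176 mV = 5612.24.
Need 2^N ≥ 5612.24; 2^12 = 4096, 2^13 = 8192.
Minimum N = 13.

13 bits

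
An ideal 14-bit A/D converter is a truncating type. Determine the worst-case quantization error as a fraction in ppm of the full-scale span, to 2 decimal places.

Truncating → worst-case error = 1 LSB = V_FS/2^14, so 1e+06/16384 = 61.0352 ppm of full scale.

61.04 ppm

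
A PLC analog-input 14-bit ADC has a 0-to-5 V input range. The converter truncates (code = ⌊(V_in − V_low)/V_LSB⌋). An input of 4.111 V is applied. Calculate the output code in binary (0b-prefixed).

Full-scale span = 5 V; LSB = 5/2^14 = 305.18 µV.
Input sits at 13470.925 steps above V_low.
⌊·⌋(13470.925) = 13470.
In binary (0b-prefixed): 0b11010010011110.

code 0b11010010011110 (decimal 13470)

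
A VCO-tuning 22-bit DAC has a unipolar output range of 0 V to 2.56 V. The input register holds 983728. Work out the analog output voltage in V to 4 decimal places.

LSB = 2.56 V / 2^22 = 0.61 µV.
V_out = 0 + 983728 × 6.10352e-07 V = 0.60042 V.

0.6004 V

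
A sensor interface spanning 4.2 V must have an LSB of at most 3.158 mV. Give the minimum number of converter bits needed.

11 bits

Number of steps required ≥ 4.2 V / 3.158 mV = 1329.96.
Need 2^N ≥ 1329.96; 2^10 = 1024, 2^11 = 2048.
Minimum N = 11.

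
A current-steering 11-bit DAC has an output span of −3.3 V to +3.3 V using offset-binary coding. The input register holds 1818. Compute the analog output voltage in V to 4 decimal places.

2.5588 V

LSB = 6.6 V / 2^11 = 3.223 mV.
V_out = (−3.3) + 1818 × 0.00322266 V = 2.55879 V.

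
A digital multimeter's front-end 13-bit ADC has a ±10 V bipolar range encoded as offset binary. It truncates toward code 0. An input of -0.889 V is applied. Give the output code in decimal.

Full-scale span = 20 V; LSB = 20/2^13 = 2.441 mV.
(-0.889 − (−10)) / 0.00244141 = 3731.866 LSBs.
Floor → code 3731.

code 3731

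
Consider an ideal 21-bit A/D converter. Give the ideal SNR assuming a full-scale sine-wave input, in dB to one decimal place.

SNR ≈ 6.02·N + 1.76 dB = 6.02·21 + 1.76 = 128.18 dB.

128.2 dB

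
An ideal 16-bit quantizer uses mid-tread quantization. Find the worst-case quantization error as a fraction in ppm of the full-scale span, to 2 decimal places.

7.63 ppm

Rounding → worst-case error = ½ LSB = V_FS/2^17, so 1e+06/131072 = 7.62939 ppm of full scale.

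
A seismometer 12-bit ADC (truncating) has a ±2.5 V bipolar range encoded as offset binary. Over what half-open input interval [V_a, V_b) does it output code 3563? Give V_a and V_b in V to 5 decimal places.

LSB = 5/2^12 = 1.221 mV.
V_a = V_low + 3563·LSB = 1.84937 V; V_b = V_low + 3564·LSB = 1.85059 V.

[1.84937 V, 1.85059 V)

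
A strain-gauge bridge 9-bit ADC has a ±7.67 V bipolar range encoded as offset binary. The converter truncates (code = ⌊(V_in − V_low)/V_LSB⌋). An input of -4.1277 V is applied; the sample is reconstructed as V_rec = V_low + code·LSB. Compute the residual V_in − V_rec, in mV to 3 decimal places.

6.909 mV

LSB = 15.34/2^9 = 29.961 mV.
(-4.1277 − (−7.67))/0.0299609 = 118.2306; ⌊·⌋ gives code 118.
Reconstructed: -4.1346094 V.
V_in − V_rec = 0.00690937 V = 6.909 mV.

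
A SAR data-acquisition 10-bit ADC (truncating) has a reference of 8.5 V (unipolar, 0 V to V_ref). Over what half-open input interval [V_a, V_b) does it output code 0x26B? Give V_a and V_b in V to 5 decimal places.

LSB = 8.5/2^10 = 8.301 mV.
Code 0x26B = 619 decimal.
V_a = V_low + 619·LSB = 5.13818 V; V_b = V_low + 620·LSB = 5.14648 V.

[5.13818 V, 5.14648 V)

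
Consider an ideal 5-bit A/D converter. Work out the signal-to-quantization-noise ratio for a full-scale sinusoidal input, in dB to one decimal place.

SNR ≈ 6.02·N + 1.76 dB = 6.02·5 + 1.76 = 31.86 dB.

31.9 dB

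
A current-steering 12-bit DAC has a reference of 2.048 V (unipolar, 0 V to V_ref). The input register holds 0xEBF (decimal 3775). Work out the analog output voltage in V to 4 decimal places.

1.8875 V

LSB = 2.048 V / 2^12 = 0.500 mV.
Code 0xEBF = 3775 decimal.
V_out = 0 + 3775 × 0.0005 V = 1.8875 V.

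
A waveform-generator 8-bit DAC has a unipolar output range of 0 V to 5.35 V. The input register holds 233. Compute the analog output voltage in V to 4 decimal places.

LSB = 5.35 V / 2^8 = 20.898 mV.
V_out = 0 + 233 × 0.0208984 V = 4.86934 V.

4.8693 V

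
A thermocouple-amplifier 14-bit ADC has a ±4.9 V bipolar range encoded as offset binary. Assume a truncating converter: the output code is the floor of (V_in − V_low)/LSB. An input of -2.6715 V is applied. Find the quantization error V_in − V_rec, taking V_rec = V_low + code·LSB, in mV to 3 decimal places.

0.412 mV

Step size: 9.8 V ÷ 2^14 = 0.598 mV.
(V_in − V_low)/LSB = (-2.6715 − (−4.9))/0.000598145 = 3725.6882 → code 3725 (floor).
Reconstructed: -2.6719116 V.
Error = -2.6715 − (−2.6719116) = 0.000411621 V = 0.412 mV.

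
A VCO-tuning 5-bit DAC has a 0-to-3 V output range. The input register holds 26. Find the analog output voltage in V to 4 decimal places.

2.4375 V

LSB = 3 V / 2^5 = 93.750 mV.
V_out = 0 + 26 × 0.09375 V = 2.4375 V.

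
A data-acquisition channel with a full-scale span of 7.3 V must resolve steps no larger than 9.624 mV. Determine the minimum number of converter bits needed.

Number of steps required ≥ 7.3 V / 9.624 mV = 758.52.
Need 2^N ≥ 758.52; 2^9 = 512, 2^10 = 1024.
Minimum N = 10.

10 bits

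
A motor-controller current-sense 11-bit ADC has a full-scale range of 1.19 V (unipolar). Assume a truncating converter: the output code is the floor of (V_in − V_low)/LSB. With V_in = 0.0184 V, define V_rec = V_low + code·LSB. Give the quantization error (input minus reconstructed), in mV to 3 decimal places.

LSB = 1.19/2^11 = 0.581 mV.
(0.0184 − 0)/0.000581055 = 31.6666; ⌊·⌋ gives code 31.
Reconstructed: 0.018012695 V.
Error = 0.0184 − 0.018012695 = 0.000387305 V = 0.387 mV.

0.387 mV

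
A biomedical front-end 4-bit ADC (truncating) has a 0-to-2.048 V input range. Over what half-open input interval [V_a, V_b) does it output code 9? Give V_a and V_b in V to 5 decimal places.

LSB = 2.048/2^4 = 128.000 mV.
V_a = V_low + 9·LSB = 1.152 V; V_b = V_low + 10·LSB = 1.28 V.

[1.15200 V, 1.28000 V)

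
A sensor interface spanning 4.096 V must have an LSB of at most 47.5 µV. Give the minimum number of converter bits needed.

17 bits

Number of steps required ≥ 4.096 V / 47.5 µV = 86231.58.
Need 2^N ≥ 86231.58; 2^16 = 65536, 2^17 = 131072.
Minimum N = 17.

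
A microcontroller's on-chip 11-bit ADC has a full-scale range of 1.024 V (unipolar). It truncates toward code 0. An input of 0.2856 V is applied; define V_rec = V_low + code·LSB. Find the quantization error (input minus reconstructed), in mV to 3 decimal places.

0.100 mV

One LSB is 1.024 V / 2048 = 0.500 mV.
(0.2856 − 0)/0.0005 = 571.2000; ⌊·⌋ gives code 571.
Code 571 maps back to 0 + 571×0.0005 V = 0.2855 V.
V_in − V_rec = 0.0001 V = 0.100 mV.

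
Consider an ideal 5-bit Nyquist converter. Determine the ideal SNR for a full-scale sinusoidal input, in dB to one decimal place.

SNR ≈ 6.02·N + 1.76 dB = 6.02·5 + 1.76 = 31.86 dB.

31.9 dB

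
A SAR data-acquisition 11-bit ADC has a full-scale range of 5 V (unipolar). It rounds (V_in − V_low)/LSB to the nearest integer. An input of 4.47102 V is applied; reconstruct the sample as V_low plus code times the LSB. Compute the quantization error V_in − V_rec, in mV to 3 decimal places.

LSB = 5/2^11 = 2.441 mV.
Scaled input = 1831.3298 LSBs, so code = 1831.
Reconstructed: 4.4702148 V.
Error = 4.47102 − 4.4702148 = 0.000805156 V = 0.805 mV.

0.805 mV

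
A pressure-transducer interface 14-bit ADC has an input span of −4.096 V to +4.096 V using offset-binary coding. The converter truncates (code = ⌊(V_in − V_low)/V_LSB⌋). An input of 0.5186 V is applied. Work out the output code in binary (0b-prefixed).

code 0b10010000001101 (decimal 9229)

LSB = 8.192 V / 16384 = 0.500 mV.
(0.5186 − (−4.096)) / 0.0005 = 9229.200 LSBs.
⌊·⌋(9229.200) = 9229.
In binary (0b-prefixed): 0b10010000001101.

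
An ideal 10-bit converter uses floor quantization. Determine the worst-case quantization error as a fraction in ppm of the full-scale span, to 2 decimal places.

976.56 ppm

Truncating → worst-case error = 1 LSB = V_FS/2^10, so 1e+06/1024 = 976.562 ppm of full scale.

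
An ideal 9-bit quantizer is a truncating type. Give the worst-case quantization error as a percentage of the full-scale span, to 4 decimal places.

Truncating → worst-case error = 1 LSB = V_FS/2^9, so 100/512 = 0.195312 % of full scale.

0.1953 %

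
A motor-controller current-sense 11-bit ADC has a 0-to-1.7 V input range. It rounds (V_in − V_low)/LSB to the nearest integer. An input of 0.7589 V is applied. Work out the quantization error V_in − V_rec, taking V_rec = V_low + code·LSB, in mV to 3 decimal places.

0.209 mV

One LSB is 1.7 V / 2048 = 0.830 mV.
(0.7589 − 0)/0.000830078 = 914.2513; round gives code 914.
Reconstructed: 0.75869141 V.
V_in − V_rec = 0.000208594 V = 0.209 mV.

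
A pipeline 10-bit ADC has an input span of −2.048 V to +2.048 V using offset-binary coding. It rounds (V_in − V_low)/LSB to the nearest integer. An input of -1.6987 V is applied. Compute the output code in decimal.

code 87

LSB = 4.096 V / 1024 = 4.000 mV.
(-1.6987 − (−2.048)) / 0.004 = 87.325 LSBs.
So the output code is 87.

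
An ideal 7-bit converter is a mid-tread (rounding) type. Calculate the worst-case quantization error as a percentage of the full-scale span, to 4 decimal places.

0.3906 %

Rounding → worst-case error = ½ LSB = V_FS/2^8, so 100/256 = 0.390625 % of full scale.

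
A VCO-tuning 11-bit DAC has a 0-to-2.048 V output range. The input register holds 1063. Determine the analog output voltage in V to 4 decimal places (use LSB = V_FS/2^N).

1.0630 V

LSB = 2.048 V / 2^11 = 1.000 mV.
V_out = 0 + 1063 × 0.001 V = 1.063 V.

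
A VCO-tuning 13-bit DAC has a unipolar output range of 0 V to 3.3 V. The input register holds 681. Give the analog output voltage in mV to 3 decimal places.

LSB = 3.3 V / 2^13 = 402.83 µV.
V_out = 0 + 681 × 0.000402832 V = 0.274329 V.
= 274.329 mV.

274.329 mV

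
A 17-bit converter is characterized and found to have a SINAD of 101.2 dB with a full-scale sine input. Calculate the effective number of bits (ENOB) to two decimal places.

16.52 bits

ENOB = (SINAD − 1.76) / 6.02 = (101.2 − 1.76)/6.02 = 16.518.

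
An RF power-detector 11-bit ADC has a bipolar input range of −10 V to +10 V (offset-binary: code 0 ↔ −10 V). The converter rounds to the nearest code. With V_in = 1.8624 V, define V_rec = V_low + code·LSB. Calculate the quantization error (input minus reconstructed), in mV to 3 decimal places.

-2.834 mV

LSB = 20/2^11 = 9.766 mV.
Scaled input = 1214.7098 LSBs, so code = 1215.
V_rec = (−10) + 1215·0.00976562 = 1.8652344 V.
Error = 1.8624 − 1.8652344 = -0.00283438 V = -2.834 mV.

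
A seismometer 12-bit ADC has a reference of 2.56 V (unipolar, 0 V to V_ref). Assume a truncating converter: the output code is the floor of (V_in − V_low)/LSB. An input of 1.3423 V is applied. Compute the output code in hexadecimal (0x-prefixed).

With 4096 levels over 2.56 V, one step is 0.625 mV.
(1.3423 − 0) / 0.000625 = 2147.680 LSBs.
⌊·⌋(2147.680) = 2147.
In hexadecimal (0x-prefixed): 0x863.

code 0x863 (decimal 2147)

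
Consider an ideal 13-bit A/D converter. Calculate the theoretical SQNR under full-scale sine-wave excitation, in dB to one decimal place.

SNR ≈ 6.02·N + 1.76 dB = 6.02·13 + 1.76 = 80.02 dB.

80.0 dB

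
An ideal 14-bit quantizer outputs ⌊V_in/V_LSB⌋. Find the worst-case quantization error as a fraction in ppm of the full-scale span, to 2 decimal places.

Truncating → worst-case error = 1 LSB = V_FS/2^14, so 1e+06/16384 = 61.0352 ppm of full scale.

61.04 ppm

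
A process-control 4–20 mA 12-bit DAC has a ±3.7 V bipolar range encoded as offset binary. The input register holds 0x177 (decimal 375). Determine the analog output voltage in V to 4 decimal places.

-3.0225 V

LSB = 7.4 V / 2^12 = 1.807 mV.
Code 0x177 = 375 decimal.
V_out = (−3.7) + 375 × 0.00180664 V = -3.02251 V.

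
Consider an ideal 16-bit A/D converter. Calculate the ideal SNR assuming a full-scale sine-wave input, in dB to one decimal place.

SNR ≈ 6.02·N + 1.76 dB = 6.02·16 + 1.76 = 98.08 dB.

98.1 dB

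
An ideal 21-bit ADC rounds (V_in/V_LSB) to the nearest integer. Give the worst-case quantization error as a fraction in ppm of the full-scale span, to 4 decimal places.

Rounding → worst-case error = ½ LSB = V_FS/2^22, so 1e+06/4194304 = 0.238419 ppm of full scale.

0.2384 ppm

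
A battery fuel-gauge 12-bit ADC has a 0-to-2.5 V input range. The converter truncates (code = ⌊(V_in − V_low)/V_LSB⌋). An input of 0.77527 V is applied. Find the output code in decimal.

LSB = 2.5 V / 4096 = 0.610 mV.
Input sits at 1270.202 steps above V_low.
⌊·⌋(1270.202) = 1270.

code 1270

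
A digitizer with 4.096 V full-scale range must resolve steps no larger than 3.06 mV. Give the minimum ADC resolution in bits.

11 bits

Number of steps required ≥ 4.096 V / 3.06 mV = 1338.56.
Need 2^N ≥ 1338.56; 2^10 = 1024, 2^11 = 2048.
Minimum N = 11.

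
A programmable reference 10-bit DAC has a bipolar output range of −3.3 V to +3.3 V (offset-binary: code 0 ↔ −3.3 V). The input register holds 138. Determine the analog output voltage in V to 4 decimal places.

-2.4105 V

LSB = 6.6 V / 2^10 = 6.445 mV.
V_out = (−3.3) + 138 × 0.00644531 V = -2.41055 V.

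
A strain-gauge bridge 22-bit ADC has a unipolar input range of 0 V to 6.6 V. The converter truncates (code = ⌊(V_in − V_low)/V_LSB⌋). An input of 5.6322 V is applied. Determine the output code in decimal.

With 4194304 levels over 6.6 V, one step is 1.57 µV.
(5.6322 − 0) / 1.57356e-06 = 3579266.513 LSBs.
So the output code is 3579266.

code 3579266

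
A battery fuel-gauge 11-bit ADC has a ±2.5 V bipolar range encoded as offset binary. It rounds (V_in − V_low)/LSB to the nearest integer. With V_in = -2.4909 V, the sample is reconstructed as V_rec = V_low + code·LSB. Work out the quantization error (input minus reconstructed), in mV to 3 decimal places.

-0.666 mV

LSB = 5/2^11 = 2.441 mV.
Scaled input = 3.7274 LSBs, so code = 4.
Reconstructed: -2.4902344 V.
Error = -2.4909 − (−2.4902344) = -0.000665625 V = -0.666 mV.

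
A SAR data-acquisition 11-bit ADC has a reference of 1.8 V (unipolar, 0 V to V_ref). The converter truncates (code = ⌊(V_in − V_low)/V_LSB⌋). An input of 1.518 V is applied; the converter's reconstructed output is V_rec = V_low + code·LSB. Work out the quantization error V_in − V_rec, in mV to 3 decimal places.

0.129 mV

Step size: 1.8 V ÷ 2^11 = 0.879 mV.
(1.518 − 0)/0.000878906 = 1727.1467; ⌊·⌋ gives code 1727.
Code 1727 maps back to 0 + 1727×0.000878906 V = 1.5178711 V.
Error = 1.518 − 1.5178711 = 0.000128906 V = 0.129 mV.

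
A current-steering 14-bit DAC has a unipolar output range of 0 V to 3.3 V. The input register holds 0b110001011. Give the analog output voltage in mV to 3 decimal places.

79.559 mV

LSB = 3.3 V / 2^14 = 201.42 µV.
Code 0b110001011 = 395 decimal.
V_out = 0 + 395 × 0.000201416 V = 0.0795593 V.
= 79.559 mV.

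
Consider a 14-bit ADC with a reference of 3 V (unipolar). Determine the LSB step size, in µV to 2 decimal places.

Full-scale span = 3 V.
LSB = 3 / 2^14 = 3 / 16384 = 0.000183105 V = 183.11 µV.

183.11 µV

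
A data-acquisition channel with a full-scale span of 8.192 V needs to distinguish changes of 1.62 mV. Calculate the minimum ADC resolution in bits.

13 bits

Number of steps required ≥ 8.192 V / 1.62 mV = 5056.79.
Need 2^N ≥ 5056.79; 2^12 = 4096, 2^13 = 8192.
Minimum N = 13.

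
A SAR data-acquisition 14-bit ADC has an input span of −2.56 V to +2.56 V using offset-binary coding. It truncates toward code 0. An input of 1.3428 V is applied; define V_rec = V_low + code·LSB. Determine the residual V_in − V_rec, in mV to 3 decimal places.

0.300 mV

Step size: 5.12 V ÷ 2^14 = 312.50 µV.
(V_in − V_low)/LSB = (1.3428 − (−2.56))/0.0003125 = 12488.9600 → code 12488 (floor).
Reconstructed: 1.3425 V.
Difference: 0.0003 V → 0.300 mV.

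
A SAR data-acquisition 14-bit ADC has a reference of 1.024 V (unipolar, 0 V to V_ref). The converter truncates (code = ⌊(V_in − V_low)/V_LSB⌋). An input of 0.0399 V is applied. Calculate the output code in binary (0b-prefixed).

code 0b1001111110 (decimal 638)

LSB = 1.024 V / 16384 = 62.50 µV.
Input sits at 638.400 steps above V_low.
⌊·⌋(638.400) = 638.
In binary (0b-prefixed): 0b1001111110.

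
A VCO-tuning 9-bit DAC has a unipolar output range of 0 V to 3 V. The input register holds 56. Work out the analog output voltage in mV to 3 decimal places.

LSB = 3 V / 2^9 = 5.859 mV.
V_out = 0 + 56 × 0.00585938 V = 0.328125 V.
= 328.125 mV.

328.125 mV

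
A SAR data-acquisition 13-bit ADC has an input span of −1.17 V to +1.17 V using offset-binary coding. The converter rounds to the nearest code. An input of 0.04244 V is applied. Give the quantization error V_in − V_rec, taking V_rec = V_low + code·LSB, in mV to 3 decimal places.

LSB = 2.34/2^13 = 285.64 µV.
(0.04244 − (−1.17))/0.000285645 = 4244.5763; round gives code 4245.
Code 4245 maps back to (−1.17) + 4245×0.000285645 V = 0.042561035 V.
V_in − V_rec = -0.000121035 V = -0.121 mV.

-0.121 mV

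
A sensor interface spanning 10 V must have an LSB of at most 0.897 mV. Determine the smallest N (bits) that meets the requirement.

14 bits

Number of steps required ≥ 10 V / 0.897 mV = 11148.27.
Need 2^N ≥ 11148.27; 2^13 = 8192, 2^14 = 16384.
Minimum N = 14.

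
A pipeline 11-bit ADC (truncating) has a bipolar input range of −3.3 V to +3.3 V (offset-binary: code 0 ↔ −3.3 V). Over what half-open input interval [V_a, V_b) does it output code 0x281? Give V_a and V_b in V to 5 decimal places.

[-1.23428 V, -1.23105 V)

LSB = 6.6/2^11 = 3.223 mV.
Code 0x281 = 641 decimal.
V_a = V_low + 641·LSB = -1.23428 V; V_b = V_low + 642·LSB = -1.23105 V.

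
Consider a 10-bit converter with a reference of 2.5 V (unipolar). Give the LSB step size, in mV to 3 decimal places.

2.441 mV

Full-scale span = 2.5 V.
LSB = 2.5 / 2^10 = 2.5 / 1024 = 0.00244141 V = 2.441 mV.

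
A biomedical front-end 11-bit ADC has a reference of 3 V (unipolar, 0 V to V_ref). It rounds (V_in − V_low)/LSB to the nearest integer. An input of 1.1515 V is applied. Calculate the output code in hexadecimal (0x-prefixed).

LSB = 3 V / 2048 = 1.465 mV.
Input sits at 786.091 steps above V_low.
So the output code is 786.
In hexadecimal (0x-prefixed): 0x312.

code 0x312 (decimal 786)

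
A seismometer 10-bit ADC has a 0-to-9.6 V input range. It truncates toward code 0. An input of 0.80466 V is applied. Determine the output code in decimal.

code 85

LSB = 9.6 V / 1024 = 9.375 mV.
Input sits at 85.830 steps above V_low.
Floor → code 85.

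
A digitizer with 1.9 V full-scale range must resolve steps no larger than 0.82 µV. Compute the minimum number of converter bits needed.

22 bits

Number of steps required ≥ 1.9 V / 0.82 µV = 2317073.17.
Need 2^N ≥ 2317073.17; 2^21 = 2097152, 2^22 = 4194304.
Minimum N = 22.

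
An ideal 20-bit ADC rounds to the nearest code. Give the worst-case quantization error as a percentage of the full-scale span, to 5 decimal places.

0.00005 %

Rounding → worst-case error = ½ LSB = V_FS/2^21, so 100/2097152 = 4.76837e-05 % of full scale.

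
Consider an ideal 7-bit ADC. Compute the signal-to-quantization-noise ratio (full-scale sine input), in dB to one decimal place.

SNR ≈ 6.02·N + 1.76 dB = 6.02·7 + 1.76 = 43.90 dB.

43.9 dB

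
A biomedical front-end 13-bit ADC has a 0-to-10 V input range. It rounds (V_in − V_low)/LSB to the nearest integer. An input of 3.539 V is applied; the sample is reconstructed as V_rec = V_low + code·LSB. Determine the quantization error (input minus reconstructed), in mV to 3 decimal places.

0.182 mV

LSB = 10/2^13 = 1.221 mV.
Scaled input = 2899.1488 LSBs, so code = 2899.
Code 2899 maps back to 0 + 2899×0.0012207 V = 3.5388184 V.
V_in − V_rec = 0.000181641 V = 0.182 mV.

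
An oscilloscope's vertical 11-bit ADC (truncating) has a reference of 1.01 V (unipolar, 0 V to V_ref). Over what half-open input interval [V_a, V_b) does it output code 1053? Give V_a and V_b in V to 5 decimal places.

[0.51930 V, 0.51979 V)

LSB = 1.01/2^11 = 493.16 µV.
V_a = V_low + 1053·LSB = 0.519302 V; V_b = V_low + 1054·LSB = 0.519795 V.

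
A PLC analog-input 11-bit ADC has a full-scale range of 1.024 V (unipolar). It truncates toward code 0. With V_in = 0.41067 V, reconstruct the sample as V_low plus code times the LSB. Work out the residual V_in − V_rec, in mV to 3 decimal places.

0.170 mV

LSB = 1.024/2^11 = 0.500 mV.
Scaled input = 821.3400 LSBs, so code = 821.
Code 821 maps back to 0 + 821×0.0005 V = 0.4105 V.
Difference: 0.00017 V → 0.170 mV.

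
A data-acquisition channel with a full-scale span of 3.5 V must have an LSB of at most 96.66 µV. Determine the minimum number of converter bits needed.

Number of steps required ≥ 3.5 V / 96.66 µV = 36209.39.
Need 2^N ≥ 36209.39; 2^15 = 32768, 2^16 = 65536.
Minimum N = 16.

16 bits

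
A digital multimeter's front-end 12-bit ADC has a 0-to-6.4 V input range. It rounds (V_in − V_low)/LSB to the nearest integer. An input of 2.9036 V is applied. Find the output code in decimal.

code 1858

Full-scale span = 6.4 V; LSB = 6.4/2^12 = 1.562 mV.
Input sits at 1858.304 steps above V_low.
So the output code is 1858.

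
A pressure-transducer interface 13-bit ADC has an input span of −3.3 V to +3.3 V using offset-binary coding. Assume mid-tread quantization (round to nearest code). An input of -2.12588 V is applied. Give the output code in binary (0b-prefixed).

With 8192 levels over 6.6 V, one step is 0.806 mV.
Input sits at 1457.332 steps above V_low.
Round → code 1457.
In binary (0b-prefixed): 0b10110110001.

code 0b10110110001 (decimal 1457)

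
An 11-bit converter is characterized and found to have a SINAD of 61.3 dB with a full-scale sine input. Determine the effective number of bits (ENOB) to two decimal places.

9.89 bits

ENOB = (SINAD − 1.76) / 6.02 = (61.3 − 1.76)/6.02 = 9.890.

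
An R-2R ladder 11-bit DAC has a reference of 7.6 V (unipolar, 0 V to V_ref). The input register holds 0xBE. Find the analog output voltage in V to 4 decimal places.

0.7051 V

LSB = 7.6 V / 2^11 = 3.711 mV.
Code 0xBE = 190 decimal.
V_out = 0 + 190 × 0.00371094 V = 0.705078 V.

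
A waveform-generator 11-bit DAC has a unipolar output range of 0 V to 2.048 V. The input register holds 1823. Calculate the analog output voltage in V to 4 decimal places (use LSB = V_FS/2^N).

LSB = 2.048 V / 2^11 = 1.000 mV.
V_out = 0 + 1823 × 0.001 V = 1.823 V.

1.8230 V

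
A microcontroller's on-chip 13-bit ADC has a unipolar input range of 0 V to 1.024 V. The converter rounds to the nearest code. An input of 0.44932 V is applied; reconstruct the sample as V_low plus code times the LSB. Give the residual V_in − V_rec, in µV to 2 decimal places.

LSB = 1.024/2^13 = 125.00 µV.
(V_in − V_low)/LSB = (0.44932 − 0)/0.000125 = 3594.5600 → code 3595 (round).
V_rec = 0 + 3595·0.000125 = 0.449375 V.
Difference: -5.5e-05 V → -55.00 µV.

-55.00 µV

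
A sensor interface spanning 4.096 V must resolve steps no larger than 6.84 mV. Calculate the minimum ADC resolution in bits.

10 bits

Number of steps required ≥ 4.096 V / 6.84 mV = 598.83.
Need 2^N ≥ 598.83; 2^9 = 512, 2^10 = 1024.
Minimum N = 10.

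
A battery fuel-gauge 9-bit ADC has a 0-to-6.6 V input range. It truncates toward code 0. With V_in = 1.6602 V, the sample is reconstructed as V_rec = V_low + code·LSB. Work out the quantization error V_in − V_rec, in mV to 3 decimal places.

Step size: 6.6 V ÷ 2^9 = 12.891 mV.
Scaled input = 128.7913 LSBs, so code = 128.
V_rec = 0 + 128·0.0128906 = 1.65 V.
Error = 1.6602 − 1.65 = 0.0102 V = 10.200 mV.

10.200 mV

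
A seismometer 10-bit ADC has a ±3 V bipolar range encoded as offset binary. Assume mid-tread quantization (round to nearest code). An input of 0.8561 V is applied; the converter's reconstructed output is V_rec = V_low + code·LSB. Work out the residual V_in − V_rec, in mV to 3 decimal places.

Step size: 6 V ÷ 2^10 = 5.859 mV.
Scaled input = 658.1077 LSBs, so code = 658.
V_rec = (−3) + 658·0.00585938 = 0.85546875 V.
V_in − V_rec = 0.00063125 V = 0.631 mV.

0.631 mV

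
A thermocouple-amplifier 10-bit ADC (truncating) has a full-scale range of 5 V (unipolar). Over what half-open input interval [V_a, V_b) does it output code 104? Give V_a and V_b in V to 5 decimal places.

[0.50781 V, 0.51270 V)

LSB = 5/2^10 = 4.883 mV.
V_a = V_low + 104·LSB = 0.507812 V; V_b = V_low + 105·LSB = 0.512695 V.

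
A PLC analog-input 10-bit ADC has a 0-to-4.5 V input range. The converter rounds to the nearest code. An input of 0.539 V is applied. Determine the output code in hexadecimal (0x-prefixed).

code 0x7B (decimal 123)

LSB = 4.5 V / 1024 = 4.395 mV.
(V_in − V_low)/LSB = (0.539 − 0) / 0.00439453 = 122.652.
So the output code is 123.
In hexadecimal (0x-prefixed): 0x7B.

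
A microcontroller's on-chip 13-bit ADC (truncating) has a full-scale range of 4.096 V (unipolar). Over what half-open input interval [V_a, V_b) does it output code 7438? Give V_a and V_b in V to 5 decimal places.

LSB = 4.096/2^13 = 0.500 mV.
V_a = V_low + 7438·LSB = 3.719 V; V_b = V_low + 7439·LSB = 3.7195 V.

[3.71900 V, 3.71950 V)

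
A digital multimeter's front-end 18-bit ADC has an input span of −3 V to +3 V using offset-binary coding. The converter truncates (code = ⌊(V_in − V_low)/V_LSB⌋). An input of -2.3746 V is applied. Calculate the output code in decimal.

LSB = 6 V / 262144 = 22.89 µV.
Input sits at 27324.143 steps above V_low.
⌊·⌋(27324.143) = 27324.

code 27324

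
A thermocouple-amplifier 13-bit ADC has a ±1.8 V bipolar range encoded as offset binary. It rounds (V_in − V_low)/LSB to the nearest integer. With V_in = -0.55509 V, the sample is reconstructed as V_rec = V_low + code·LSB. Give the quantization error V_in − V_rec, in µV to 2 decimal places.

One LSB is 3.6 V / 8192 = 439.45 µV.
(-0.55509 − (−1.8))/0.000439453 = 2832.8619; round gives code 2833.
Reconstructed: -0.5550293 V.
Difference: -6.07031e-05 V → -60.70 µV.

-60.70 µV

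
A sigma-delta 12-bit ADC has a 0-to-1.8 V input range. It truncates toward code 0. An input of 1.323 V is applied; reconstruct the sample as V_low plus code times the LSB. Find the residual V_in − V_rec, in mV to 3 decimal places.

0.246 mV

One LSB is 1.8 V / 4096 = 439.45 µV.
(V_in − V_low)/LSB = (1.323 − 0)/0.000439453 = 3010.5600 → code 3010 (floor).
Reconstructed: 1.3227539 V.
Difference: 0.000246094 V → 0.246 mV.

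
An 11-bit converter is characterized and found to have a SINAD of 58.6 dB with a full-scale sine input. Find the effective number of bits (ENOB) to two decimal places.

9.44 bits

ENOB = (SINAD − 1.76) / 6.02 = (58.6 − 1.76)/6.02 = 9.442.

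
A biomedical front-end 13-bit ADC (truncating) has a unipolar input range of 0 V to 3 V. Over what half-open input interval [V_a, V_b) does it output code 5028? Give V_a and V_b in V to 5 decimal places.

[1.84131 V, 1.84167 V)

LSB = 3/2^13 = 366.21 µV.
V_a = V_low + 5028·LSB = 1.84131 V; V_b = V_low + 5029·LSB = 1.84167 V.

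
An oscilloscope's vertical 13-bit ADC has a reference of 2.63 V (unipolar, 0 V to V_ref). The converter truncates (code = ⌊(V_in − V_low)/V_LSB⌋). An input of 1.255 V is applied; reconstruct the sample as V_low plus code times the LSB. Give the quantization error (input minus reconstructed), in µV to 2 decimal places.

LSB = 2.63/2^13 = 321.04 µV.
(V_in − V_low)/LSB = (1.255 − 0)/0.000321045 = 3909.1103 → code 3909 (floor).
Code 3909 maps back to 0 + 3909×0.000321045 V = 1.2549646 V.
Error = 1.255 − 1.2549646 = 3.54004e-05 V = 35.40 µV.

35.40 µV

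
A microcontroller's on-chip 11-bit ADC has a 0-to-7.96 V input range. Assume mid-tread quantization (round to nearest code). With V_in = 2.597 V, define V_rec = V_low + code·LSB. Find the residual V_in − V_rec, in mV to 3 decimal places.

0.672 mV

Step size: 7.96 V ÷ 2^11 = 3.887 mV.
Scaled input = 668.1729 LSBs, so code = 668.
Code 668 maps back to 0 + 668×0.00388672 V = 2.5963281 V.
Error = 2.597 − 2.5963281 = 0.000671875 V = 0.672 mV.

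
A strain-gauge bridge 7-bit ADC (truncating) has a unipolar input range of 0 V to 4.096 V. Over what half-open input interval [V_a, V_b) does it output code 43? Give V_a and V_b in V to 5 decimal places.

[1.37600 V, 1.40800 V)

LSB = 4.096/2^7 = 32.000 mV.
V_a = V_low + 43·LSB = 1.376 V; V_b = V_low + 44·LSB = 1.408 V.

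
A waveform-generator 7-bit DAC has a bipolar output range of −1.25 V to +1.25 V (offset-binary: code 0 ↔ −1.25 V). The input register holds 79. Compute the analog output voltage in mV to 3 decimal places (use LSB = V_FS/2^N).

LSB = 2.5 V / 2^7 = 19.531 mV.
V_out = (−1.25) + 79 × 0.0195312 V = 0.292969 V.
= 292.969 mV.

292.969 mV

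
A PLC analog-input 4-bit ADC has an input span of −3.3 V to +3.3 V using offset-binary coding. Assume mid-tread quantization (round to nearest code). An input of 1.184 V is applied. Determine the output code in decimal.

LSB = 6.6 V / 16 = 412.500 mV.
(V_in − V_low)/LSB = (1.184 − (−3.3)) / 0.4125 = 10.870.
So the output code is 11.

code 11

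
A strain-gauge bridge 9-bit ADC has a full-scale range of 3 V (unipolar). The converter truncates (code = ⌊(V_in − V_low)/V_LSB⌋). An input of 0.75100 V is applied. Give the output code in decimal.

LSB = 3 V / 512 = 5.859 mV.
(V_in − V_low)/LSB = (0.75100 − 0) / 0.00585938 = 128.171.
So the output code is 128.

code 128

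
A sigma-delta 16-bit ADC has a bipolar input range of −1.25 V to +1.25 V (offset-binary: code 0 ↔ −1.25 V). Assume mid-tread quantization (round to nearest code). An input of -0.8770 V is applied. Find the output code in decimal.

Full-scale span = 2.5 V; LSB = 2.5/2^16 = 38.15 µV.
Input sits at 9777.971 steps above V_low.
round(9777.971) = 9778.

code 9778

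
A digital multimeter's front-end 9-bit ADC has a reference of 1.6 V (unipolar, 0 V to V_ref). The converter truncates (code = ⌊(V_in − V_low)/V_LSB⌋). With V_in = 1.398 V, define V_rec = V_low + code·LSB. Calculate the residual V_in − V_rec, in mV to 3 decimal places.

LSB = 1.6/2^9 = 3.125 mV.
(V_in − V_low)/LSB = (1.398 − 0)/0.003125 = 447.3600 → code 447 (floor).
Code 447 maps back to 0 + 447×0.003125 V = 1.396875 V.
Difference: 0.001125 V → 1.125 mV.

1.125 mV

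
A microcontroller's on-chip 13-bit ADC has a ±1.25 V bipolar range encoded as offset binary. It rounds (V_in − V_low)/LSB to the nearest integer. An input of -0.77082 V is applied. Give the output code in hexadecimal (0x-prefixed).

code 0x622 (decimal 1570)

LSB = 2.5 V / 8192 = 305.18 µV.
Input sits at 1570.177 steps above V_low.
round(1570.177) = 1570.
In hexadecimal (0x-prefixed): 0x622.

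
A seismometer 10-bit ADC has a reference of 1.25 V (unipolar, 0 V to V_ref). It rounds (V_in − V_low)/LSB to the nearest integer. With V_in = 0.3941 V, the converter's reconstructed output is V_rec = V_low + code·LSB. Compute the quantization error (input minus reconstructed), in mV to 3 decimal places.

Step size: 1.25 V ÷ 2^10 = 1.221 mV.
(0.3941 − 0)/0.0012207 = 322.8467; round gives code 323.
Reconstructed: 0.39428711 V.
Difference: -0.000187109 V → -0.187 mV.

-0.187 mV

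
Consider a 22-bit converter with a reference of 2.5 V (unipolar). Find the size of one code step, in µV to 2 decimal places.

0.60 µV

Full-scale span = 2.5 V.
LSB = 2.5 / 2^22 = 2.5 / 4194304 = 5.96046e-07 V = 0.60 µV.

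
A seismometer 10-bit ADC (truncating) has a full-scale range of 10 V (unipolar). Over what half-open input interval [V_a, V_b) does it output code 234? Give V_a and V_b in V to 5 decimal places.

LSB = 10/2^10 = 9.766 mV.
V_a = V_low + 234·LSB = 2.28516 V; V_b = V_low + 235·LSB = 2.29492 V.

[2.28516 V, 2.29492 V)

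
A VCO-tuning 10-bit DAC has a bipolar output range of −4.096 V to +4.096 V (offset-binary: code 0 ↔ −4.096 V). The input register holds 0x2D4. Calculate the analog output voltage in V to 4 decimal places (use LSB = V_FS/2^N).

LSB = 8.192 V / 2^10 = 8.000 mV.
Code 0x2D4 = 724 decimal.
V_out = (−4.096) + 724 × 0.008 V = 1.696 V.

1.6960 V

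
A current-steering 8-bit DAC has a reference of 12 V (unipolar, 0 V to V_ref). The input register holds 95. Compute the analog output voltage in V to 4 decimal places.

4.4531 V

LSB = 12 V / 2^8 = 46.875 mV.
V_out = 0 + 95 × 0.046875 V = 4.45312 V.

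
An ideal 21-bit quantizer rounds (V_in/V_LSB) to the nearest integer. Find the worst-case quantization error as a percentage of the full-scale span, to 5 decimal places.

Rounding → worst-case error = ½ LSB = V_FS/2^22, so 100/4194304 = 2.38419e-05 % of full scale.

0.00002 %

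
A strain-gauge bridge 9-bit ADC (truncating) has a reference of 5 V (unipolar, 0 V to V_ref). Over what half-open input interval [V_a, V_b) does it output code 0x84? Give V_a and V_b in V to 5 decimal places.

LSB = 5/2^9 = 9.766 mV.
Code 0x84 = 132 decimal.
V_a = V_low + 132·LSB = 1.28906 V; V_b = V_low + 133·LSB = 1.29883 V.

[1.28906 V, 1.29883 V)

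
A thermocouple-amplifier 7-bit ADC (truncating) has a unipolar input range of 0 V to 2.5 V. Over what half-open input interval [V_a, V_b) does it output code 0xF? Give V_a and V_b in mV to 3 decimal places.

LSB = 2.5/2^7 = 19.531 mV.
Code 0xF = 15 decimal.
V_a = V_low + 15·LSB = 0.292969 V; V_b = V_low + 16·LSB = 0.3125 V.

[292.969 mV, 312.500 mV)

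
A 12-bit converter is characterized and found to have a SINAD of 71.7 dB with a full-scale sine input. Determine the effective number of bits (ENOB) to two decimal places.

ENOB = (SINAD − 1.76) / 6.02 = (71.7 − 1.76)/6.02 = 11.618.

11.62 bits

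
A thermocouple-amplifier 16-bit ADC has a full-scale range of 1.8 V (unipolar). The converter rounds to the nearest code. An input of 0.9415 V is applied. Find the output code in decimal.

code 34279

LSB = 1.8 V / 65536 = 27.47 µV.
Input sits at 34278.969 steps above V_low.
Round → code 34279.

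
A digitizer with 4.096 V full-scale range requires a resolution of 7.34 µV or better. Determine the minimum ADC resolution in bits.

20 bits

Number of steps required ≥ 4.096 V / 7.34 µV = 558038.15.
Need 2^N ≥ 558038.15; 2^19 = 524288, 2^20 = 1048576.
Minimum N = 20.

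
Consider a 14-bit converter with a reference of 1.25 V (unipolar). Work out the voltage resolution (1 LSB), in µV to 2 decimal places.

Full-scale span = 1.25 V.
LSB = 1.25 / 2^14 = 1.25 / 16384 = 7.62939e-05 V = 76.29 µV.

76.29 µV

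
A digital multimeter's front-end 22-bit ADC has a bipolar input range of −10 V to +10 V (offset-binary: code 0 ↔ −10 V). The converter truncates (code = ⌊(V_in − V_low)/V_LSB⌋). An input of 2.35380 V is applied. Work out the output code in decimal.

Full-scale span = 20 V; LSB = 20/2^22 = 4.77 µV.
(2.35380 − (−10)) / 4.76837e-06 = 2590779.638 LSBs.
⌊·⌋(2590779.638) = 2590779.

code 2590779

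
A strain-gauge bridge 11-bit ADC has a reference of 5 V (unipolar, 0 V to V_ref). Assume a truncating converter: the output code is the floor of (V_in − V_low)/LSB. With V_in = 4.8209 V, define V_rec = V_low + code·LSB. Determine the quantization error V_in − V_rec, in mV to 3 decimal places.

Step size: 5 V ÷ 2^11 = 2.441 mV.
(V_in − V_low)/LSB = (4.8209 − 0)/0.00244141 = 1974.6406 → code 1974 (floor).
V_rec = 0 + 1974·0.00244141 = 4.8193359 V.
V_in − V_rec = 0.00156406 V = 1.564 mV.

1.564 mV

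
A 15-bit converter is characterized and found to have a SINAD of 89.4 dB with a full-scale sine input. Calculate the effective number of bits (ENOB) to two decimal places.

ENOB = (SINAD − 1.76) / 6.02 = (89.4 − 1.76)/6.02 = 14.558.

14.56 bits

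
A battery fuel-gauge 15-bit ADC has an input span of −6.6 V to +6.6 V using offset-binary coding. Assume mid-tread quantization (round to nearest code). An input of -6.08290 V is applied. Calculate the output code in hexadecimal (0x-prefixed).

With 32768 levels over 13.2 V, one step is 402.83 µV.
(V_in − V_low)/LSB = (-6.08290 − (−6.6)) / 0.000402832 = 1283.662.
round(1283.662) = 1284.
In hexadecimal (0x-prefixed): 0x504.

code 0x504 (decimal 1284)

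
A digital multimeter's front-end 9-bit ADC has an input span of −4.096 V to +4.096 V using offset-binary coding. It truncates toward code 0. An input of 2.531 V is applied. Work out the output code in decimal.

LSB = 8.192 V / 512 = 16.000 mV.
(V_in − V_low)/LSB = (2.531 − (−4.096)) / 0.016 = 414.188.
Floor → code 414.

code 414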